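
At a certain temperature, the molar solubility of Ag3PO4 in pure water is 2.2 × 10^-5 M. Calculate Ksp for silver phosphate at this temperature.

Ag3PO4(s) ⇌ 3 Ag^+ + PO4^3-
Let s = molar solubility. Then [Ag^+] = 3s and [PO4^3-] = s.
Ksp = [Ag^+]^3[PO4^3-]
Substituting: Ksp = (3s)^3s = 27s^4
With s = 2.2 x 10^-5: Ksp = 6.3 × 10^-18

Ksp ≈ 6.3e-18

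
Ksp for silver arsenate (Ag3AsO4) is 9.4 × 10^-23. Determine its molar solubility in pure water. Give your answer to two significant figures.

1.4e-6 M

Ag3AsO4(s) <=> 3 Ag^+ + AsO4^3-
Ksp = [Ag^+]^3[AsO4^3-]
With molar solubility s: [Ag^+] = 3s, [AsO4^3-] = s.
So Ksp = (3s)^3 × s = 27s^4
s^4 = 9.4 × 10^-23 / 27, so s = 1.4 × 10^-6 M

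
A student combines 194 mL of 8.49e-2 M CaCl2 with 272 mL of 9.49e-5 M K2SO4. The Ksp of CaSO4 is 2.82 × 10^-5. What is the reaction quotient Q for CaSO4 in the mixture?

Q = 1.96e-6

Total volume = 194 + 272 = 466 mL.
[Ca^2+] = 8.49 × 10^-2 × (194/466) = 3.534 × 10^-2 M
[SO4^2-] = 9.49 × 10^-5 × (272/466) = 5.539 × 10^-5 M
CaSO4(s) <=> Ca^2+(aq) + SO4^2-(aq), so Q = [Ca^2+][SO4^2-]
Q = (3.534 x 10^-2)(5.539 × 10^-5) = 1.96 x 10^-6
Q < Ksp, so no precipitate of CaSO4 forms.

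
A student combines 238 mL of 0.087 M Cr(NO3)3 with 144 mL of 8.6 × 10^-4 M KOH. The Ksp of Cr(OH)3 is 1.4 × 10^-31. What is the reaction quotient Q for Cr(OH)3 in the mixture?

Total volume = 238 + 144 = 382 mL.
[Cr^3+] = 8.7 x 10^-2 × (238/382) = 5.42 × 10^-2 M
[OH^-] = 8.6 × 10^-4 × (144/382) = 3.24 x 10^-4 M
Cr(OH)3(s) <=> Cr^3+ + 3 OH^-, so Q = [Cr^3+][OH^-]^3
Q = (5.42 x 10^-2)(3.24 x 10^-4)^3 = 1.8 × 10^-12
Q > Ksp, so Cr(OH)3 will precipitate.

Q ≈ 1.8 × 10^-12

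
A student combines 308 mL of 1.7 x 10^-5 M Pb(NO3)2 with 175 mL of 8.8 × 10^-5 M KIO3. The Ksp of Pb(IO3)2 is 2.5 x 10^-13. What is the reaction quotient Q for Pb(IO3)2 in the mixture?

Q = 1.1 × 10^-14

Total volume = 308 + 175 = 483 mL.
[Pb^2+] = 1.7 x 10^-5 × (308/483) = 1.08 × 10^-5 M
[IO3^-] = 8.8 x 10^-5 × (175/483) = 3.19 × 10^-5 M
Pb(IO3)2(s) <=> Pb^2+ + 2 IO3^-, so Q = [Pb^2+][IO3^-]^2
Q = (1.08 × 10^-5)(3.19 x 10^-5)^2 = 1.1 × 10^-14
Q < Ksp, so no precipitate of Pb(IO3)2 forms.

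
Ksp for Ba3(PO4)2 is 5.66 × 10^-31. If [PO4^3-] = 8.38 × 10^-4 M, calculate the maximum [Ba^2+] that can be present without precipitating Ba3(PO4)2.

9.31 × 10^-9 M

Ba3(PO4)2(s) ⇌ 3 Ba^2+ + 2 PO4^3-
Ksp = [Ba^2+]^3[PO4^3-]^2
Precipitation begins when Q = Ksp. With [PO4^3-] = 8.38 × 10^-4 M:
5.66 × 10^-31 = (8.38 × 10^-4)^2 × [Ba^2+]^3
[Ba^2+] = (5.66 × 10^-31 / 7.022 × 10^-7)^(1/3) = 9.31 × 10^-9 M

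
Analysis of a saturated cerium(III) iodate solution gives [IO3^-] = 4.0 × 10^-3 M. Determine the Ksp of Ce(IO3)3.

8.5 × 10^-11

Ce(IO3)3(s) ⇌ Ce^3+(aq) + 3 IO3^-(aq)
Stoichiometry gives [Ce^3+] = (1/3)[IO3^-] = 1.33 × 10^-3 M.
Ksp = [Ce^3+][IO3^-]^3
Ksp = 1.33 × 10^-3 × (4.0 x 10^-3)^3 = 8.5 × 10^-11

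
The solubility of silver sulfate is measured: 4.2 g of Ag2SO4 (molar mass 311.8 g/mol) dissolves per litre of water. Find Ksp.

Molar solubility s = (4.2 g/L) / (311.8 g/mol) = 1.35 × 10^-2 M.
Ag2SO4(s) ⇌ 2 Ag^+ + SO4^2-
For each mole of Ag2SO4 that dissolves: [Ag^+] = 2s, [SO4^2-] = s.
Ksp = [Ag^+]^2[SO4^2-]
Substituting: Ksp = (2s)^2s = 4s^3
Ksp = 4 × (1.35 × 10^-2)^3 = 9.8 x 10^-6

Ksp ≈ 9.8 x 10^-6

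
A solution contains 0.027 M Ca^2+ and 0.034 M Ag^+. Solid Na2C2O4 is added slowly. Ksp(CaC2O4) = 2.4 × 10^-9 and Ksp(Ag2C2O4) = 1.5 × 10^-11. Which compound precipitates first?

Precipitation of each salt starts when its ion product equals its Ksp.
For CaC2O4: 2.4 × 10^-9 = 0.027 × [C2O4^2-]  ⇒  [C2O4^2-] = 8.9 x 10^-8 M.
For Ag2C2O4: 1.5 × 10^-11 = (0.034)^2 × [C2O4^2-]  ⇒  [C2O4^2-] = 1.3 × 10^-8 M.
The salt with the lower threshold [C2O4^2-] precipitates first: Ag2C2O4.

Ag2C2O4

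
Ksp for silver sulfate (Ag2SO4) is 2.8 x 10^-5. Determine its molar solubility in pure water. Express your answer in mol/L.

0.019 M

Ag2SO4(s) <=> 2 Ag^+(aq) + SO4^2-(aq)
Ksp = [Ag^+]^2[SO4^2-]
Let s = molar solubility. Then [Ag^+] = 2s and [SO4^2-] = s.
So Ksp = (2s)^2 × s = 4s^3
Solving, s = (2.8 x 10^-5/4)^(1/3) = 1.9 × 10^-2 M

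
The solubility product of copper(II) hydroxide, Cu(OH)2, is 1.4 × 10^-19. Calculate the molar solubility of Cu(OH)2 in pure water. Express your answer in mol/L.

s = 3.3 x 10^-7 M

Cu(OH)2(s) ⇌ Cu^2+(aq) + 2 OH^-(aq)
Ksp = [Cu^2+][OH^-]^2
Let s = molar solubility. Then [Cu^2+] = s and [OH^-] = 2s.
Substituting: Ksp = s(2s)^2 = 4s^3
s^3 = 1.4 × 10^-19 / 4, so s = 3.3 × 10^-7 M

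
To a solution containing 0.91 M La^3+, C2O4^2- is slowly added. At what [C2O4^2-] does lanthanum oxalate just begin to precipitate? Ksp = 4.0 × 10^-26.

La2(C2O4)3(s) <=> 2 La^3+(aq) + 3 C2O4^2-(aq)
Ksp = [La^3+]^2[C2O4^2-]^3
Precipitation begins when Q = Ksp. With [La^3+] = 0.91 M:
4.0 × 10^-26 = (0.91)^2 × [C2O4^2-]^3
[C2O4^2-] = (4.0 × 10^-26 / 8.28 × 10^-1)^(1/3) = 3.6 x 10^-9 M

[C2O4^2-] = 3.6 x 10^-9 M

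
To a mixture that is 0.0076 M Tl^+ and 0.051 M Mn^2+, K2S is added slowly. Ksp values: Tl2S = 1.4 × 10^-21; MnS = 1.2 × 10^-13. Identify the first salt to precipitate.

Precipitation of each salt starts when its ion product equals its Ksp.
For Tl2S: 1.4 × 10^-21 = (0.0076)^2 × [S^2-]  ⇒  [S^2-] = 2.4 × 10^-17 M.
For MnS: 1.2 × 10^-13 = 0.051 × [S^2-]  ⇒  [S^2-] = 2.4 × 10^-12 M.
The salt with the lower threshold [S^2-] precipitates first: Tl2S.

Tl2S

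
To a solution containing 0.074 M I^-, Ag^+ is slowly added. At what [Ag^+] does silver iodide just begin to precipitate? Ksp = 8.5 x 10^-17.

[Ag^+] ≈ 1.1 x 10^-15 M

AgI(s) ⇌ Ag^+ + I^-
Ksp = [Ag^+][I^-]
Precipitation begins when Q = Ksp. With [I^-] = 0.074 M:
8.5 x 10^-17 = (0.074) × [Ag^+]
[Ag^+] = (8.5 x 10^-17 / 7.4 × 10^-2) = 1.1 × 10^-15 M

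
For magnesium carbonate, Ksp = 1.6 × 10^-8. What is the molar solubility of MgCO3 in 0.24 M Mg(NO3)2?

6.7 × 10^-8 M

MgCO3(s) ⇌ Mg^2+(aq) + CO3^2-(aq)
Ksp = [Mg^2+][CO3^2-]
Let s = moles of MgCO3 that dissolve per litre. [Mg^2+] = 0.24 + s ≈ 0.24, [CO3^2-] = s (Ksp is small, so little additional dissolves).
Ksp ≈ 0.24 × s
s = 6.7 × 10^-8 M
Check: s = 6.7 × 10^-8 ≪ 0.24, so the approximation is valid.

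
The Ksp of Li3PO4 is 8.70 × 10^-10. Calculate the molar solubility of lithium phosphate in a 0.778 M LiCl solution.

Li3PO4(s) ⇌ 3 Li^+ + PO4^3-
Ksp = [Li^+]^3[PO4^3-]
Let s = moles of Li3PO4 that dissolve per litre. [Li^+] = 0.778 + 3s ≈ 0.778, [PO4^3-] = s (since Li^+ from LiCl dominates).
Ksp ≈ (0.778)^3 × s
s = 1.85 × 10^-9 M
Check: 3s = 5.5 × 10^-9 ≪ 0.778, so the approximation is valid.

1.85 x 10^-9 M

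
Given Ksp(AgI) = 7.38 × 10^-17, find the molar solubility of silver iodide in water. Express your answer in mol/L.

AgI(s) ⇌ Ag^+ + I^-
Ksp = [Ag^+][I^-]
Let s = molar solubility. Then [Ag^+] = s and [I^-] = s.
Ksp = s^2
s = √(7.38 × 10^-17) = 8.59 × 10^-9 M

s ≈ 8.59 x 10^-9 M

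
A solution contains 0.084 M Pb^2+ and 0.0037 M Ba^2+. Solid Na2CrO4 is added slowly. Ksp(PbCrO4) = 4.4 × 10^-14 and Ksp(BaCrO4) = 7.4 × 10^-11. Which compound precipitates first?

Each salt begins to precipitate when Q = Ksp, i.e. when [CrO4^2-] reaches its threshold.
For PbCrO4: 4.4 × 10^-14 = 0.084 × [CrO4^2-]  ⇒  [CrO4^2-] = 5.2 × 10^-13 M.
For BaCrO4: 7.4 × 10^-11 = 0.0037 × [CrO4^2-]  ⇒  [CrO4^2-] = 2.0 x 10^-8 M.
The salt with the lower threshold [CrO4^2-] precipitates first: PbCrO4.

PbCrO4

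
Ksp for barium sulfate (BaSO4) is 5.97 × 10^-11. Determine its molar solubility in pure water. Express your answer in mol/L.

BaSO4(s) <=> Ba^2+(aq) + SO4^2-(aq)
Ksp = [Ba^2+][SO4^2-]
If s mol/L of BaSO4 dissolves, [Ba^2+] = s and [SO4^2-] = s.
Ksp = (s)(s) = s^2
s = √(5.97 × 10^-11) = 7.73 × 10^-6 M

7.73e-6 M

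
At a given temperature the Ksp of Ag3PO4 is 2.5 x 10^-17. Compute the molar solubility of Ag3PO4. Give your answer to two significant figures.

3.1e-5 M

Ag3PO4(s) ⇌ 3 Ag^+(aq) + PO4^3-(aq)
Ksp = [Ag^+]^3[PO4^3-]
With molar solubility s: [Ag^+] = 3s, [PO4^3-] = s.
Substituting: Ksp = (3s)^3s = 27s^4
s = (2.5 x 10^-17 / 27)^(1/4) = 3.1 × 10^-5 M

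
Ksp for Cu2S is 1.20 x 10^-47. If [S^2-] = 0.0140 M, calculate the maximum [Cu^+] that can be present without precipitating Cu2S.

Cu2S(s) <=> 2 Cu^+(aq) + S^2-(aq)
Ksp = [Cu^+]^2[S^2-]
Precipitation begins when Q = Ksp. With [S^2-] = 0.0140 M:
1.20 x 10^-47 = (0.0140) × [Cu^+]^2
[Cu^+] = (1.20 x 10^-47 / 1.40 × 10^-2)^(1/2) = 2.93 × 10^-23 M

[Cu^+] ≈ 2.93 × 10^-23 M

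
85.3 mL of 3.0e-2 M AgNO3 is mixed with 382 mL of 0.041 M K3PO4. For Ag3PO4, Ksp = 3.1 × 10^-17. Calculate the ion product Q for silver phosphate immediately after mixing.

Q = 5.5e-9

Total volume = 85.3 + 382 = 467.3 mL.
[Ag^+] = 3.0 x 10^-2 × (85.3/467.3) = 5.48 x 10^-3 M
[PO4^3-] = 4.1 × 10^-2 × (382/467.3) = 3.35 × 10^-2 M
Ag3PO4(s) ⇌ 3 Ag^+(aq) + PO4^3-(aq), so Q = [Ag^+]^3[PO4^3-]
Q = (5.48 x 10^-3)^3(3.35 x 10^-2) = 5.5 × 10^-9
Q > Ksp, so Ag3PO4 will precipitate.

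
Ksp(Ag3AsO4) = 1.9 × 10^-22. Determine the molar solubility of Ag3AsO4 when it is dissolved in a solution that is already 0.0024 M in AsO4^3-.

Ag3AsO4(s) <=> 3 Ag^+ + AsO4^3-
Ksp = [Ag^+]^3[AsO4^3-]
Let s be the molar solubility in this solution. [Ag^+] = 3s, [AsO4^3-] = 0.0024 + s ≈ 0.0024 (Ksp is small, so little additional dissolves).
Ksp ≈ (3s)^3 × 0.0024
s = 1.4 × 10^-7 M
Check: s = 1.4 × 10^-7 ≪ 0.0024, so the approximation is valid.

s ≈ 1.4e-7 M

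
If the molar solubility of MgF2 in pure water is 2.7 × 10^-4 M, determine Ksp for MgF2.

Ksp = 7.9e-11

MgF2(s) ⇌ Mg^2+ + 2 F^-
With molar solubility s: [Mg^2+] = s, [F^-] = 2s.
Ksp = [Mg^2+][F^-]^2
Ksp = s(2s)^2 = 4s^3
Ksp = 4 × (2.7 × 10^-4)^3 = 7.9 x 10^-11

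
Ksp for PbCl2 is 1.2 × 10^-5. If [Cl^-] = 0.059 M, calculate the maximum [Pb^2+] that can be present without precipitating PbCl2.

[Pb^2+] = 3.4 × 10^-3 M

PbCl2(s) <=> Pb^2+ + 2 Cl^-
Ksp = [Pb^2+][Cl^-]^2
Precipitation begins when Q = Ksp. With [Cl^-] = 0.059 M:
1.2 × 10^-5 = (0.059)^2 × [Pb^2+]
[Pb^2+] = (1.2 × 10^-5 / 3.48 × 10^-3) = 3.4 x 10^-3 M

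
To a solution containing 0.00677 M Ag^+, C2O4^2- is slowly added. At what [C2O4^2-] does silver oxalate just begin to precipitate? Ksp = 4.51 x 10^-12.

Ag2C2O4(s) ⇌ 2 Ag^+(aq) + C2O4^2-(aq)
Ksp = [Ag^+]^2[C2O4^2-]
Precipitation begins when Q = Ksp. With [Ag^+] = 0.00677 M:
4.51 x 10^-12 = (0.00677)^2 × [C2O4^2-]
[C2O4^2-] = (4.51 x 10^-12 / 4.583 × 10^-5) = 9.84 × 10^-8 M

[C2O4^2-] ≈ 9.84 x 10^-8 M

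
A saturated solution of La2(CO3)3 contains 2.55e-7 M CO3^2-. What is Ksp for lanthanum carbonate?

Ksp ≈ 4.79e-34

La2(CO3)3(s) <=> 2 La^3+(aq) + 3 CO3^2-(aq)
Stoichiometry gives [La^3+] = (2/3)[CO3^2-] = 1.700 x 10^-7 M.
Ksp = [La^3+]^2[CO3^2-]^3
Ksp = (1.700 × 10^-7)^2 × (2.55 × 10^-7)^3 = 4.79 × 10^-34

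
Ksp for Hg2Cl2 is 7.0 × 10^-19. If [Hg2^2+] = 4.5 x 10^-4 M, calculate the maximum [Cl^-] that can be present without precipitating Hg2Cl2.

Hg2Cl2(s) <=> Hg2^2+ + 2 Cl^-
Ksp = [Hg2^2+][Cl^-]^2
Precipitation begins when Q = Ksp. With [Hg2^2+] = 4.5 x 10^-4 M:
7.0 × 10^-19 = (4.5 x 10^-4) × [Cl^-]^2
[Cl^-] = (7.0 × 10^-19 / 4.5 × 10^-4)^(1/2) = 3.9 × 10^-8 M

[Cl^-] = 3.9 x 10^-8 M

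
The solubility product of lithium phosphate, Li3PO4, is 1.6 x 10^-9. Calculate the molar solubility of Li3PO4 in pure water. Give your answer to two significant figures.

s = 2.8 × 10^-3 M

Li3PO4(s) ⇌ 3 Li^+ + PO4^3-
Ksp = [Li^+]^3[PO4^3-]
With molar solubility s: [Li^+] = 3s, [PO4^3-] = s.
Substituting: Ksp = (3s)^3s = 27s^4
s = (1.6 x 10^-9 / 27)^(1/4) = 2.8 × 10^-3 M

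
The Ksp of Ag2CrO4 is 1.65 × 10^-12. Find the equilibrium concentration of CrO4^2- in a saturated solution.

Ag2CrO4(s) ⇌ 2 Ag^+ + CrO4^2-
Ksp = [Ag^+]^2[CrO4^2-]
With molar solubility s: [Ag^+] = 2s, [CrO4^2-] = s.
Substituting: Ksp = (2s)^2s = 4s^3
Solving, s = (1.65 × 10^-12/4)^(1/3) = 7.444 × 10^-5 M
[CrO4^2-] = s = 7.44 × 10^-5 M

7.44e-5 M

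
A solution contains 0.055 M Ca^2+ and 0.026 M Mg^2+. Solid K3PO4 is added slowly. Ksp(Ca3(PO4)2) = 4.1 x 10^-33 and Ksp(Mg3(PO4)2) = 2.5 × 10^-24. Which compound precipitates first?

Ca3(PO4)2

Precipitation of each salt starts when its ion product equals its Ksp.
For Ca3(PO4)2: 4.1 x 10^-33 = (0.055)^3 × [PO4^3-]^2  ⇒  [PO4^3-] = 5.0 x 10^-15 M.
For Mg3(PO4)2: 2.5 × 10^-24 = (0.026)^3 × [PO4^3-]^2  ⇒  [PO4^3-] = 3.8 x 10^-10 M.
The salt with the lower threshold [PO4^3-] precipitates first: Ca3(PO4)2.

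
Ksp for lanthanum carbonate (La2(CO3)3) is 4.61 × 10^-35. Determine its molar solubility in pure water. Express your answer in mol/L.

s ≈ 5.32e-8 M

La2(CO3)3(s) <=> 2 La^3+ + 3 CO3^2-
Ksp = [La^3+]^2[CO3^2-]^3
If s mol/L of La2(CO3)3 dissolves, [La^3+] = 2s and [CO3^2-] = 3s.
So Ksp = (2s)^2 × (3s)^3 = 108s^5
s^5 = 4.61 × 10^-35 / 108, so s = 5.32 × 10^-8 M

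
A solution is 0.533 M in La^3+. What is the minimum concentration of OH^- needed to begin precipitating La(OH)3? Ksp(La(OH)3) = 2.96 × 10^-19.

La(OH)3(s) ⇌ La^3+ + 3 OH^-
Ksp = [La^3+][OH^-]^3
Precipitation begins when Q = Ksp. With [La^3+] = 0.533 M:
2.96 × 10^-19 = (0.533) × [OH^-]^3
[OH^-] = (2.96 × 10^-19 / 5.33 × 10^-1)^(1/3) = 8.22 × 10^-7 M

[OH^-] = 8.22 × 10^-7 M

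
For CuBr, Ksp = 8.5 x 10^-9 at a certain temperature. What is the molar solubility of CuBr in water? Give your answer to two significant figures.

s = 9.2e-5 M

CuBr(s) <=> Cu^+ + Br^-
Ksp = [Cu^+][Br^-]
With molar solubility s: [Cu^+] = s, [Br^-] = s.
Ksp = (s)(s) = s^2
s = √(8.5 x 10^-9) = 9.2 x 10^-5 M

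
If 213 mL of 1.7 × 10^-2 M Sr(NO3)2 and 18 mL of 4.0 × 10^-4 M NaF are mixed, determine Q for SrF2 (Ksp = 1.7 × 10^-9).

Q = 1.5 × 10^-11

Total volume = 213 + 18 = 231 mL.
[Sr^2+] = 1.7 × 10^-2 × (213/231) = 1.57 x 10^-2 M
[F^-] = 4.0 × 10^-4 × (18/231) = 3.12 × 10^-5 M
SrF2(s) ⇌ Sr^2+(aq) + 2 F^-(aq), so Q = [Sr^2+][F^-]^2
Q = (1.57 × 10^-2)(3.12 × 10^-5)^2 = 1.5 × 10^-11
Q < Ksp, so no precipitate of SrF2 forms.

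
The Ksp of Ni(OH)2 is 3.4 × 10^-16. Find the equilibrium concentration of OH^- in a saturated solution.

Ni(OH)2(s) ⇌ Ni^2+(aq) + 2 OH^-(aq)
Ksp = [Ni^2+][OH^-]^2
If s mol/L of Ni(OH)2 dissolves, [Ni^2+] = s and [OH^-] = 2s.
Substituting: Ksp = s(2s)^2 = 4s^3
s^3 = 3.4 × 10^-16 / 4, so s = 4.40 × 10^-6 M
[OH^-] = 2s = 8.8 × 10^-6 M

[OH^-] ≈ 8.8e-6 M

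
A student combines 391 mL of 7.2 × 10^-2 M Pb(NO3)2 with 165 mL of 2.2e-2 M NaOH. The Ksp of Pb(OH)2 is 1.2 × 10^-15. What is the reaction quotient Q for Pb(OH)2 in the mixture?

Q ≈ 2.2 × 10^-6

Total volume = 391 + 165 = 556 mL.
[Pb^2+] = 7.2 × 10^-2 × (391/556) = 5.06 x 10^-2 M
[OH^-] = 2.2 x 10^-2 × (165/556) = 6.53 × 10^-3 M
Pb(OH)2(s) ⇌ Pb^2+ + 2 OH^-, so Q = [Pb^2+][OH^-]^2
Q = (5.06 x 10^-2)(6.53 × 10^-3)^2 = 2.2 × 10^-6
Q > Ksp, so Pb(OH)2 will precipitate.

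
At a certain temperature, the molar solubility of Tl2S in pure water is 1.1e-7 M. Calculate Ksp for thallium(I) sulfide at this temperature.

Ksp ≈ 5.3 x 10^-21

Tl2S(s) <=> 2 Tl^+(aq) + S^2-(aq)
Let s = molar solubility. Then [Tl^+] = 2s and [S^2-] = s.
Ksp = [Tl^+]^2[S^2-]
Ksp = (2s)^2s = 4s^3
With s = 1.1 x 10^-7: Ksp = 5.3 × 10^-21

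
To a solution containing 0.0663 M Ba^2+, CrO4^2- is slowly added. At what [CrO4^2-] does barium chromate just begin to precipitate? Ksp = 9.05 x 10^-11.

BaCrO4(s) <=> Ba^2+ + CrO4^2-
Ksp = [Ba^2+][CrO4^2-]
Precipitation begins when Q = Ksp. With [Ba^2+] = 0.0663 M:
9.05 x 10^-11 = (0.0663) × [CrO4^2-]
[CrO4^2-] = (9.05 x 10^-11 / 6.63 × 10^-2) = 1.37 × 10^-9 M

[CrO4^2-] = 1.37 × 10^-9 M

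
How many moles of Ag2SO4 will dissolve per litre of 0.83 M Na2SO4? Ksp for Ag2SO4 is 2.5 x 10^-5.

s ≈ 2.7 × 10^-3 M

Ag2SO4(s) ⇌ 2 Ag^+ + SO4^2-
Ksp = [Ag^+]^2[SO4^2-]
If s mol/L dissolves here, [Ag^+] = 2s, [SO4^2-] = 0.83 + s ≈ 0.83 (since SO4^2- from Na2SO4 dominates).
Ksp ≈ (2s)^2 × 0.83
s = 2.7 × 10^-3 M
Check: s = 2.7 × 10^-3 ≪ 0.83, so the approximation is valid.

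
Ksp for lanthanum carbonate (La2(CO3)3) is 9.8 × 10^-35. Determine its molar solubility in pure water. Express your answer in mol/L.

La2(CO3)3(s) <=> 2 La^3+(aq) + 3 CO3^2-(aq)
Ksp = [La^3+]^2[CO3^2-]^3
For each mole of La2(CO3)3 that dissolves: [La^3+] = 2s, [CO3^2-] = 3s.
So Ksp = (2s)^2 × (3s)^3 = 108s^5
s = (9.8 × 10^-35 / 108)^(1/5) = 6.2 × 10^-8 M

6.2e-8 M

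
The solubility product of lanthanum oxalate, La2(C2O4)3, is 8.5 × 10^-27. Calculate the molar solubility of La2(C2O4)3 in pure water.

2.4e-6 M

La2(C2O4)3(s) <=> 2 La^3+ + 3 C2O4^2-
Ksp = [La^3+]^2[C2O4^2-]^3
Let s = molar solubility. Then [La^3+] = 2s and [C2O4^2-] = 3s.
Substituting: Ksp = (2s)^2(3s)^3 = 108s^5
s = (8.5 × 10^-27 / 108)^(1/5) = 2.4 × 10^-6 M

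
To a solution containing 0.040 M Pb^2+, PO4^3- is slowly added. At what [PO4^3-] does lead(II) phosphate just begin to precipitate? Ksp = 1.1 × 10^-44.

[PO4^3-] ≈ 1.3e-20 M

Pb3(PO4)2(s) ⇌ 3 Pb^2+ + 2 PO4^3-
Ksp = [Pb^2+]^3[PO4^3-]^2
Precipitation begins when Q = Ksp. With [Pb^2+] = 0.040 M:
1.1 × 10^-44 = (0.040)^3 × [PO4^3-]^2
[PO4^3-] = (1.1 × 10^-44 / 6.40 × 10^-5)^(1/2) = 1.3 × 10^-20 M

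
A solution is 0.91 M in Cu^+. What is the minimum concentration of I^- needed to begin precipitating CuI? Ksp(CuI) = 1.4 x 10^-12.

CuI(s) <=> Cu^+ + I^-
Ksp = [Cu^+][I^-]
Precipitation begins when Q = Ksp. With [Cu^+] = 0.91 M:
1.4 x 10^-12 = (0.91) × [I^-]
[I^-] = (1.4 x 10^-12 / 9.1 × 10^-1) = 1.5 × 10^-12 M

[I^-] ≈ 1.5 x 10^-12 M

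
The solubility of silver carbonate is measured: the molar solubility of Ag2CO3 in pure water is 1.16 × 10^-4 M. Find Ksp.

Ag2CO3(s) <=> 2 Ag^+(aq) + CO3^2-(aq)
With molar solubility s: [Ag^+] = 2s, [CO3^2-] = s.
Ksp = [Ag^+]^2[CO3^2-]
Ksp = (2s)^2s = 4s^3
Ksp = 4 × (1.16 x 10^-4)^3 = 6.24 x 10^-12

6.24e-12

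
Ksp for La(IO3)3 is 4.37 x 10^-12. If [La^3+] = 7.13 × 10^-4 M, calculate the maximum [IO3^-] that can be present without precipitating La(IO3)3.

1.83e-3 M

La(IO3)3(s) ⇌ La^3+(aq) + 3 IO3^-(aq)
Ksp = [La^3+][IO3^-]^3
Precipitation begins when Q = Ksp. With [La^3+] = 7.13 × 10^-4 M:
4.37 x 10^-12 = (7.13 × 10^-4) × [IO3^-]^3
[IO3^-] = (4.37 x 10^-12 / 7.13 × 10^-4)^(1/3) = 1.83 × 10^-3 M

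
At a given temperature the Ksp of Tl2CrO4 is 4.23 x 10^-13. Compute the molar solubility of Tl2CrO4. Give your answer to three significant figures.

Tl2CrO4(s) ⇌ 2 Tl^+(aq) + CrO4^2-(aq)
Ksp = [Tl^+]^2[CrO4^2-]
If s mol/L of Tl2CrO4 dissolves, [Tl^+] = 2s and [CrO4^2-] = s.
Ksp = (2s)^2s = 4s^3
Solving, s = (4.23 x 10^-13/4)^(1/3) = 4.73 x 10^-5 M

s = 4.73 x 10^-5 M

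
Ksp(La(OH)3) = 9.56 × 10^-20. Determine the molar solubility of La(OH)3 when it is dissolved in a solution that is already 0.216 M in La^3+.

La(OH)3(s) ⇌ La^3+ + 3 OH^-
Ksp = [La^3+][OH^-]^3
Let s = moles of La(OH)3 that dissolve per litre. [La^3+] = 0.216 + s ≈ 0.216, [OH^-] = 3s (Ksp is small, so little additional dissolves).
Ksp ≈ 0.216 × (3s)^3
s = 2.54 × 10^-7 M
Check: s = 2.5 x 10^-7 ≪ 0.216, so the approximation is valid.

2.54 x 10^-7 M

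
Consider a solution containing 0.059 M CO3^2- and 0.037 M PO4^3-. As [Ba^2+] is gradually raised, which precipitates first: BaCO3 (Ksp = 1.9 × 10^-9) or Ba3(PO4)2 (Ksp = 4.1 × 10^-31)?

Ba3(PO4)2

Each salt begins to precipitate when Q = Ksp, i.e. when [Ba^2+] reaches its threshold.
For BaCO3: 1.9 × 10^-9 = 0.059 × [Ba^2+]  ⇒  [Ba^2+] = 3.2 x 10^-8 M.
For Ba3(PO4)2: 4.1 × 10^-31 = (0.037)^2 × [Ba^2+]^3  ⇒  [Ba^2+] = 6.7 × 10^-10 M.
The salt with the lower threshold [Ba^2+] precipitates first: Ba3(PO4)2.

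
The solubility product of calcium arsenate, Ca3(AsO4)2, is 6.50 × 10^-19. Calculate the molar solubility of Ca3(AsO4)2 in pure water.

Ca3(AsO4)2(s) <=> 3 Ca^2+(aq) + 2 AsO4^3-(aq)
Ksp = [Ca^2+]^3[AsO4^3-]^2
For each mole of Ca3(AsO4)2 that dissolves: [Ca^2+] = 3s, [AsO4^3-] = 2s.
Substituting: Ksp = (3s)^3(2s)^2 = 108s^5
s = (6.50 × 10^-19 / 108)^(1/5) = 9.03 × 10^-5 M

9.03 x 10^-5 M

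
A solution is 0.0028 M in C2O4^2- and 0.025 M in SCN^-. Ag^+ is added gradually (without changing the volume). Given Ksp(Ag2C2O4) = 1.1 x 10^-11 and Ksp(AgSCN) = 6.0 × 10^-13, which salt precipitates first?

AgSCN

Each salt begins to precipitate when Q = Ksp, i.e. when [Ag^+] reaches its threshold.
For Ag2C2O4: 1.1 x 10^-11 = 0.0028 × [Ag^+]^2  ⇒  [Ag^+] = 6.3 × 10^-5 M.
For AgSCN: 6.0 × 10^-13 = 0.025 × [Ag^+]  ⇒  [Ag^+] = 2.4 × 10^-11 M.
The salt with the lower threshold [Ag^+] precipitates first: AgSCN.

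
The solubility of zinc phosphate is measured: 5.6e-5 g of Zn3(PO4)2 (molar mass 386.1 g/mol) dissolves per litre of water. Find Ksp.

Ksp = 6.9 × 10^-33

Molar solubility s = (5.6 × 10^-5 g/L) / (386.1 g/mol) = 1.45 × 10^-7 M.
Zn3(PO4)2(s) ⇌ 3 Zn^2+ + 2 PO4^3-
Let s = molar solubility. Then [Zn^2+] = 3s and [PO4^3-] = 2s.
Ksp = [Zn^2+]^3[PO4^3-]^2
Substituting: Ksp = (3s)^3(2s)^2 = 108s^5
With s = 1.45 x 10^-7: Ksp = 6.9 × 10^-33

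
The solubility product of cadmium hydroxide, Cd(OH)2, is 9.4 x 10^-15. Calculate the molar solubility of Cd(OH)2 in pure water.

s ≈ 1.3e-5 M

Cd(OH)2(s) ⇌ Cd^2+(aq) + 2 OH^-(aq)
Ksp = [Cd^2+][OH^-]^2
If s mol/L of Cd(OH)2 dissolves, [Cd^2+] = s and [OH^-] = 2s.
Ksp = s(2s)^2 = 4s^3
Solving, s = (9.4 x 10^-15/4)^(1/3) = 1.3 × 10^-5 M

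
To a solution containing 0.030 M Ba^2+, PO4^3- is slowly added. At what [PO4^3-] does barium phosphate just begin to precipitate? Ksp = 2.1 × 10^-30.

2.8 x 10^-13 M

Ba3(PO4)2(s) <=> 3 Ba^2+ + 2 PO4^3-
Ksp = [Ba^2+]^3[PO4^3-]^2
Precipitation begins when Q = Ksp. With [Ba^2+] = 0.030 M:
2.1 × 10^-30 = (0.030)^3 × [PO4^3-]^2
[PO4^3-] = (2.1 × 10^-30 / 2.70 x 10^-5)^(1/2) = 2.8 × 10^-13 M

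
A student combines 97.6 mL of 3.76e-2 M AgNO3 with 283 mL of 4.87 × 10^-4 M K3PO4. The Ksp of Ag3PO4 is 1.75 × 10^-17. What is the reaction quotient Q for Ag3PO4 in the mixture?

Total volume = 97.6 + 283 = 380.6 mL.
[Ag^+] = 3.76 x 10^-2 × (97.6/380.6) = 9.642 x 10^-3 M
[PO4^3-] = 4.87 × 10^-4 × (283/380.6) = 3.621 × 10^-4 M
Ag3PO4(s) ⇌ 3 Ag^+(aq) + PO4^3-(aq), so Q = [Ag^+]^3[PO4^3-]
Q = (9.642 × 10^-3)^3(3.621 × 10^-4) = 3.25 x 10^-10
Q > Ksp, so Ag3PO4 will precipitate.

Q ≈ 3.25e-10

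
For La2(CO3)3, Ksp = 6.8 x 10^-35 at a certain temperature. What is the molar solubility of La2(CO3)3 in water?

s ≈ 5.8 × 10^-8 M

La2(CO3)3(s) <=> 2 La^3+(aq) + 3 CO3^2-(aq)
Ksp = [La^3+]^2[CO3^2-]^3
For each mole of La2(CO3)3 that dissolves: [La^3+] = 2s, [CO3^2-] = 3s.
Ksp = (2s)^2(3s)^3 = 108s^5
s^5 = 6.8 x 10^-35 / 108, so s = 5.8 × 10^-8 M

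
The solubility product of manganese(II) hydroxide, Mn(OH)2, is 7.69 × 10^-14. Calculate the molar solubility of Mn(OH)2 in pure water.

s = 2.68 x 10^-5 M

Mn(OH)2(s) <=> Mn^2+ + 2 OH^-
Ksp = [Mn^2+][OH^-]^2
With molar solubility s: [Mn^2+] = s, [OH^-] = 2s.
Ksp = s(2s)^2 = 4s^3
Solving, s = (7.69 × 10^-14/4)^(1/3) = 2.68 × 10^-5 M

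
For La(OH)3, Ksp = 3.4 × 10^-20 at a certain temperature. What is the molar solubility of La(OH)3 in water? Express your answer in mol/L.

s ≈ 6.0 × 10^-6 M

La(OH)3(s) ⇌ La^3+(aq) + 3 OH^-(aq)
Ksp = [La^3+][OH^-]^3
For each mole of La(OH)3 that dissolves: [La^3+] = s, [OH^-] = 3s.
So Ksp = s × (3s)^3 = 27s^4
s^4 = 3.4 × 10^-20 / 27, so s = 6.0 × 10^-6 M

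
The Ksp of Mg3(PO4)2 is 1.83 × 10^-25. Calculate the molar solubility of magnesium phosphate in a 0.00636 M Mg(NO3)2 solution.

4.22e-10 M

Mg3(PO4)2(s) ⇌ 3 Mg^2+ + 2 PO4^3-
Ksp = [Mg^2+]^3[PO4^3-]^2
If s mol/L dissolves here, [Mg^2+] = 0.00636 + 3s ≈ 0.00636, [PO4^3-] = 2s (common-ion effect: Mg^2+ is already 0.00636 M).
Ksp ≈ (0.00636)^3 × (2s)^2
s = 4.22 × 10^-10 M
Check: 3s = 1.3 x 10^-9 ≪ 0.00636, so the approximation is valid.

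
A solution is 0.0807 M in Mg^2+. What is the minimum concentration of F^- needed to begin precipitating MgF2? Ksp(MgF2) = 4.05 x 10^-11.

2.24e-5 M

MgF2(s) ⇌ Mg^2+(aq) + 2 F^-(aq)
Ksp = [Mg^2+][F^-]^2
Precipitation begins when Q = Ksp. With [Mg^2+] = 0.0807 M:
4.05 x 10^-11 = (0.0807) × [F^-]^2
[F^-] = (4.05 x 10^-11 / 8.07 × 10^-2)^(1/2) = 2.24 × 10^-5 M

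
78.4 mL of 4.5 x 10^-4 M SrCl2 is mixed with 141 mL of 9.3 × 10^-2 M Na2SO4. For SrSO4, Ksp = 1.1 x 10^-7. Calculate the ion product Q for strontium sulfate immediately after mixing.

9.6e-6

Total volume = 78.4 + 141 = 219.4 mL.
[Sr^2+] = 4.5 × 10^-4 × (78.4/219.4) = 1.61 x 10^-4 M
[SO4^2-] = 9.3 × 10^-2 × (141/219.4) = 5.98 x 10^-2 M
SrSO4(s) ⇌ Sr^2+ + SO4^2-, so Q = [Sr^2+][SO4^2-]
Q = (1.61 x 10^-4)(5.98 × 10^-2) = 9.6 x 10^-6
Q > Ksp, so SrSO4 will precipitate.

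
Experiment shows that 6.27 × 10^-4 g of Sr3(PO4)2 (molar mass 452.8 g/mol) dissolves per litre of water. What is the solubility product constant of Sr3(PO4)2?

Ksp ≈ 5.50 × 10^-28

Molar solubility s = (6.27 × 10^-4 g/L) / (452.8 g/mol) = 1.385 × 10^-6 M.
Sr3(PO4)2(s) <=> 3 Sr^2+(aq) + 2 PO4^3-(aq)
For each mole of Sr3(PO4)2 that dissolves: [Sr^2+] = 3s, [PO4^3-] = 2s.
Ksp = [Sr^2+]^3[PO4^3-]^2
Substituting: Ksp = (3s)^3(2s)^2 = 108s^5
With s = 1.385 × 10^-6: Ksp = 5.50 × 10^-28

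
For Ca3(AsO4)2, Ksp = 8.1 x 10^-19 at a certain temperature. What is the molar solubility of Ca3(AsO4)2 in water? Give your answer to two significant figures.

Ca3(AsO4)2(s) <=> 3 Ca^2+ + 2 AsO4^3-
Ksp = [Ca^2+]^3[AsO4^3-]^2
Let s = molar solubility. Then [Ca^2+] = 3s and [AsO4^3-] = 2s.
Ksp = (3s)^3(2s)^2 = 108s^5
Solving, s = (8.1 x 10^-19/108)^(1/5) = 9.4 × 10^-5 M

s ≈ 9.4 x 10^-5 M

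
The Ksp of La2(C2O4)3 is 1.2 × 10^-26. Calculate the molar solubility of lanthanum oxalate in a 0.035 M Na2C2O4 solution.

La2(C2O4)3(s) ⇌ 2 La^3+ + 3 C2O4^2-
Ksp = [La^3+]^2[C2O4^2-]^3
Let s = moles of La2(C2O4)3 that dissolve per litre. [La^3+] = 2s, [C2O4^2-] = 0.035 + 3s ≈ 0.035 (common-ion effect: C2O4^2- is already 0.035 M).
Ksp ≈ (2s)^2 × (0.035)^3
s = 8.4 × 10^-12 M
Check: 3s = 2.5 × 10^-11 ≪ 0.035, so the approximation is valid.

s = 8.4e-12 M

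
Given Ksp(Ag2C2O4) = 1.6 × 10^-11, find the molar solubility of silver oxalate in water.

Ag2C2O4(s) ⇌ 2 Ag^+(aq) + C2O4^2-(aq)
Ksp = [Ag^+]^2[C2O4^2-]
For each mole of Ag2C2O4 that dissolves: [Ag^+] = 2s, [C2O4^2-] = s.
Substituting: Ksp = (2s)^2s = 4s^3
Solving, s = (1.6 × 10^-11/4)^(1/3) = 1.6 × 10^-4 M

1.6 × 10^-4 M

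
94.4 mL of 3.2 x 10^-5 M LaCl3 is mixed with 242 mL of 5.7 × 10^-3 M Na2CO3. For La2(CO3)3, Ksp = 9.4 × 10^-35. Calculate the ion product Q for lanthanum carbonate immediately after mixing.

5.6 x 10^-18

Total volume = 94.4 + 242 = 336.4 mL.
[La^3+] = 3.2 × 10^-5 × (94.4/336.4) = 8.98 x 10^-6 M
[CO3^2-] = 5.7 × 10^-3 × (242/336.4) = 4.10 x 10^-3 M
La2(CO3)3(s) ⇌ 2 La^3+ + 3 CO3^2-, so Q = [La^3+]^2[CO3^2-]^3
Q = (8.98 x 10^-6)^2(4.10 × 10^-3)^3 = 5.6 x 10^-18
Q > Ksp, so La2(CO3)3 will precipitate.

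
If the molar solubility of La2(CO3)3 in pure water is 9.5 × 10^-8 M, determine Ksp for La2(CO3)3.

Ksp = 8.4 × 10^-34

La2(CO3)3(s) ⇌ 2 La^3+ + 3 CO3^2-
With molar solubility s: [La^3+] = 2s, [CO3^2-] = 3s.
Ksp = [La^3+]^2[CO3^2-]^3
Ksp = (2s)^2(3s)^3 = 108s^5
With s = 9.5 × 10^-8: Ksp = 8.4 x 10^-34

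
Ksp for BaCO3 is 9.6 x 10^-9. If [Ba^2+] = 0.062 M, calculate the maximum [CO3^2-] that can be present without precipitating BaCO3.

BaCO3(s) ⇌ Ba^2+(aq) + CO3^2-(aq)
Ksp = [Ba^2+][CO3^2-]
Precipitation begins when Q = Ksp. With [Ba^2+] = 0.062 M:
9.6 x 10^-9 = (0.062) × [CO3^2-]
[CO3^2-] = (9.6 x 10^-9 / 6.2 x 10^-2) = 1.5 x 10^-7 M

[CO3^2-] = 1.5 × 10^-7 M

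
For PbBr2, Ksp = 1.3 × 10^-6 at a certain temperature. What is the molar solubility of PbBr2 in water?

6.9 × 10^-3 M

PbBr2(s) ⇌ Pb^2+(aq) + 2 Br^-(aq)
Ksp = [Pb^2+][Br^-]^2
With molar solubility s: [Pb^2+] = s, [Br^-] = 2s.
Substituting: Ksp = s(2s)^2 = 4s^3
s^3 = 1.3 × 10^-6 / 4, so s = 6.9 x 10^-3 M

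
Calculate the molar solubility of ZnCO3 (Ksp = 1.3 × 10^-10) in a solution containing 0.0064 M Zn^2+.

s = 2.0 × 10^-8 M

ZnCO3(s) ⇌ Zn^2+(aq) + CO3^2-(aq)
Ksp = [Zn^2+][CO3^2-]
Let s be the molar solubility in this solution. [Zn^2+] = 0.0064 + s ≈ 0.0064, [CO3^2-] = s (Ksp is small, so little additional dissolves).
Ksp ≈ 0.0064 × s
s = 2.0 × 10^-8 M
Check: s = 2.0 x 10^-8 ≪ 0.0064, so the approximation is valid.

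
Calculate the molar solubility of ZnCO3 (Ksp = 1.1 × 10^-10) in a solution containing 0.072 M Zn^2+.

s ≈ 1.5e-9 M

ZnCO3(s) ⇌ Zn^2+(aq) + CO3^2-(aq)
Ksp = [Zn^2+][CO3^2-]
Let s be the molar solubility in this solution. [Zn^2+] = 0.072 + s ≈ 0.072, [CO3^2-] = s (since the Zn^2+ already present dominates).
Ksp ≈ 0.072 × s
s = 1.5 x 10^-9 M
Check: s = 1.5 x 10^-9 ≪ 0.072, so the approximation is valid.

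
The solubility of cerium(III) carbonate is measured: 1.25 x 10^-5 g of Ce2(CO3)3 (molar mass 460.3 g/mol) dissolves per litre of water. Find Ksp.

Molar solubility s = (1.25 × 10^-5 g/L) / (460.3 g/mol) = 2.716 × 10^-8 M.
Ce2(CO3)3(s) ⇌ 2 Ce^3+(aq) + 3 CO3^2-(aq)
With molar solubility s: [Ce^3+] = 2s, [CO3^2-] = 3s.
Ksp = [Ce^3+]^2[CO3^2-]^3
So Ksp = (2s)^2 × (3s)^3 = 108s^5
With s = 2.716 × 10^-8: Ksp = 1.60 × 10^-36

1.60e-36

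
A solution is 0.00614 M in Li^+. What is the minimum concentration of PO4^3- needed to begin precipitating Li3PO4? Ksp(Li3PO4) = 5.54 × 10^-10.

Li3PO4(s) ⇌ 3 Li^+(aq) + PO4^3-(aq)
Ksp = [Li^+]^3[PO4^3-]
Precipitation begins when Q = Ksp. With [Li^+] = 0.00614 M:
5.54 × 10^-10 = (0.00614)^3 × [PO4^3-]
[PO4^3-] = (5.54 × 10^-10 / 2.315 × 10^-7) = 2.39 × 10^-3 M

[PO4^3-] ≈ 2.39 x 10^-3 M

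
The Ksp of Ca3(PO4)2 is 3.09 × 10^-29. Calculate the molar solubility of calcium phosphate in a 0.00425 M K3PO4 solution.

s ≈ 3.99 x 10^-9 M

Ca3(PO4)2(s) ⇌ 3 Ca^2+ + 2 PO4^3-
Ksp = [Ca^2+]^3[PO4^3-]^2
Let s = moles of Ca3(PO4)2 that dissolve per litre. [Ca^2+] = 3s, [PO4^3-] = 0.00425 + 2s ≈ 0.00425 (since PO4^3- from K3PO4 dominates).
Ksp ≈ (3s)^3 × (0.00425)^2
s = 3.99 × 10^-9 M
Check: 2s = 8.0 × 10^-9 ≪ 0.00425, so the approximation is valid.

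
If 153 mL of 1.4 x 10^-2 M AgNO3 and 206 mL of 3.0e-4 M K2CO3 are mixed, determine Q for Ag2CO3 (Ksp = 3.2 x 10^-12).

Q = 6.1 × 10^-9

Total volume = 153 + 206 = 359 mL.
[Ag^+] = 1.4 × 10^-2 × (153/359) = 5.97 x 10^-3 M
[CO3^2-] = 3.0 × 10^-4 × (206/359) = 1.72 × 10^-4 M
Ag2CO3(s) <=> 2 Ag^+ + CO3^2-, so Q = [Ag^+]^2[CO3^2-]
Q = (5.97 × 10^-3)^2(1.72 × 10^-4) = 6.1 × 10^-9
Q > Ksp, so Ag2CO3 will precipitate.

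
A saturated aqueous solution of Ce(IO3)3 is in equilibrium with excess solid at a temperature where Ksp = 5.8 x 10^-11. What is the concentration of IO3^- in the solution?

3.6e-3 M

Ce(IO3)3(s) ⇌ Ce^3+ + 3 IO3^-
Ksp = [Ce^3+][IO3^-]^3
For each mole of Ce(IO3)3 that dissolves: [Ce^3+] = s, [IO3^-] = 3s.
So Ksp = s × (3s)^3 = 27s^4
Solving, s = (5.8 x 10^-11/27)^(1/4) = 1.21 × 10^-3 M
[IO3^-] = 3s = 3.6 × 10^-3 M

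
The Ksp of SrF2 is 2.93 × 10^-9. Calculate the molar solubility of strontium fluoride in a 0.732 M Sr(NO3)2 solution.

s = 3.16 × 10^-5 M

SrF2(s) ⇌ Sr^2+(aq) + 2 F^-(aq)
Ksp = [Sr^2+][F^-]^2
If s mol/L dissolves here, [Sr^2+] = 0.732 + s ≈ 0.732, [F^-] = 2s (common-ion effect: Sr^2+ is already 0.732 M).
Ksp ≈ 0.732 × (2s)^2
s = 3.16 x 10^-5 M
Check: s = 3.2 × 10^-5 ≪ 0.732, so the approximation is valid.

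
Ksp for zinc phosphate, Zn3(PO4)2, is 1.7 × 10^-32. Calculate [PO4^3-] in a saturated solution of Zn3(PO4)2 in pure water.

Zn3(PO4)2(s) ⇌ 3 Zn^2+ + 2 PO4^3-
Ksp = [Zn^2+]^3[PO4^3-]^2
With molar solubility s: [Zn^2+] = 3s, [PO4^3-] = 2s.
Ksp = (3s)^3(2s)^2 = 108s^5
s^5 = 1.7 × 10^-32 / 108, so s = 1.74 × 10^-7 M
[PO4^3-] = 2s = 3.5 x 10^-7 M

3.5 × 10^-7 M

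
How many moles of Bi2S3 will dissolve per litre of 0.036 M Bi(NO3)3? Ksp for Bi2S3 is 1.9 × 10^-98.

s = 8.2 x 10^-33 M

Bi2S3(s) <=> 2 Bi^3+(aq) + 3 S^2-(aq)
Ksp = [Bi^3+]^2[S^2-]^3
If s mol/L dissolves here, [Bi^3+] = 0.036 + 2s ≈ 0.036, [S^2-] = 3s (since Bi^3+ from Bi(NO3)3 dominates).
Ksp ≈ (0.036)^2 × (3s)^3
s = 8.2 x 10^-33 M
Check: 2s = 1.6 × 10^-32 ≪ 0.036, so the approximation is valid.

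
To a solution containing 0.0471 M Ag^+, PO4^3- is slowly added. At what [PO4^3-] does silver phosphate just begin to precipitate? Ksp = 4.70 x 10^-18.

Ag3PO4(s) <=> 3 Ag^+ + PO4^3-
Ksp = [Ag^+]^3[PO4^3-]
Precipitation begins when Q = Ksp. With [Ag^+] = 0.0471 M:
4.70 x 10^-18 = (0.0471)^3 × [PO4^3-]
[PO4^3-] = (4.70 x 10^-18 / 1.045 × 10^-4) = 4.50 × 10^-14 M

[PO4^3-] = 4.50 × 10^-14 M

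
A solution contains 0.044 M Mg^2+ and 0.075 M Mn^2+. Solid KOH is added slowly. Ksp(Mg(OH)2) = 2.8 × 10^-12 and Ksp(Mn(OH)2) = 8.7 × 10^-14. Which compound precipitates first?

Each salt begins to precipitate when Q = Ksp, i.e. when [OH^-] reaches its threshold.
For Mg(OH)2: 2.8 × 10^-12 = 0.044 × [OH^-]^2  ⇒  [OH^-] = 8.0 × 10^-6 M.
For Mn(OH)2: 8.7 × 10^-14 = 0.075 × [OH^-]^2  ⇒  [OH^-] = 1.1 × 10^-6 M.
The salt with the lower threshold [OH^-] precipitates first: Mn(OH)2.

Mn(OH)2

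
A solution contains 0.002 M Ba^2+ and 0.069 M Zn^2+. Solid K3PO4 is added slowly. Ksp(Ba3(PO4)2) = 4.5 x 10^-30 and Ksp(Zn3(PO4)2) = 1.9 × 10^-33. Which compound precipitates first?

Zn3(PO4)2

Each salt begins to precipitate when Q = Ksp, i.e. when [PO4^3-] reaches its threshold.
For Ba3(PO4)2: 4.5 x 10^-30 = (0.002)^3 × [PO4^3-]^2  ⇒  [PO4^3-] = 2.4 × 10^-11 M.
For Zn3(PO4)2: 1.9 × 10^-33 = (0.069)^3 × [PO4^3-]^2  ⇒  [PO4^3-] = 2.4 × 10^-15 M.
The salt with the lower threshold [PO4^3-] precipitates first: Zn3(PO4)2.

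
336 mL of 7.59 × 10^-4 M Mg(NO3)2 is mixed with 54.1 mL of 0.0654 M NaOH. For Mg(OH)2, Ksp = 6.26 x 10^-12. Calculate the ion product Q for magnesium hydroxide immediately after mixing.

Total volume = 336 + 54.1 = 390.1 mL.
[Mg^2+] = 7.59 × 10^-4 × (336/390.1) = 6.537 × 10^-4 M
[OH^-] = 6.54 × 10^-2 × (54.1/390.1) = 9.070 × 10^-3 M
Mg(OH)2(s) <=> Mg^2+(aq) + 2 OH^-(aq), so Q = [Mg^2+][OH^-]^2
Q = (6.537 × 10^-4)(9.070 × 10^-3)^2 = 5.38 × 10^-8
Q > Ksp, so Mg(OH)2 will precipitate.

Q ≈ 5.38e-8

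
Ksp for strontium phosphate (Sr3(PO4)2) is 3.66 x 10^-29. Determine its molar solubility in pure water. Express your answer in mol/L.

8.05e-7 M

Sr3(PO4)2(s) ⇌ 3 Sr^2+(aq) + 2 PO4^3-(aq)
Ksp = [Sr^2+]^3[PO4^3-]^2
If s mol/L of Sr3(PO4)2 dissolves, [Sr^2+] = 3s and [PO4^3-] = 2s.
Substituting: Ksp = (3s)^3(2s)^2 = 108s^5
s = (3.66 x 10^-29 / 108)^(1/5) = 8.05 × 10^-7 M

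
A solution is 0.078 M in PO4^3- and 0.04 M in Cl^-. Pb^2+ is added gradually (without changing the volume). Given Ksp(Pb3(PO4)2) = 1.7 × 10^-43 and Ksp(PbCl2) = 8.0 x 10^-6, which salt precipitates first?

Pb3(PO4)2

Each salt begins to precipitate when Q = Ksp, i.e. when [Pb^2+] reaches its threshold.
For Pb3(PO4)2: 1.7 × 10^-43 = (0.078)^2 × [Pb^2+]^3  ⇒  [Pb^2+] = 3.0 x 10^-14 M.
For PbCl2: 8.0 x 10^-6 = (0.04)^2 × [Pb^2+]  ⇒  [Pb^2+] = 5.0 × 10^-3 M.
The salt with the lower threshold [Pb^2+] precipitates first: Pb3(PO4)2.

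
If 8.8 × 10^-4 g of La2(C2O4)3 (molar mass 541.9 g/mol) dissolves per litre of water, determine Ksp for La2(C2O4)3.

Ksp ≈ 1.2e-27

Molar solubility s = (8.8 × 10^-4 g/L) / (541.9 g/mol) = 1.62 × 10^-6 M.
La2(C2O4)3(s) ⇌ 2 La^3+ + 3 C2O4^2-
Let s = molar solubility. Then [La^3+] = 2s and [C2O4^2-] = 3s.
Ksp = [La^3+]^2[C2O4^2-]^3
So Ksp = (2s)^2 × (3s)^3 = 108s^5
Ksp = 108 × (1.62 × 10^-6)^5 = 1.2 x 10^-27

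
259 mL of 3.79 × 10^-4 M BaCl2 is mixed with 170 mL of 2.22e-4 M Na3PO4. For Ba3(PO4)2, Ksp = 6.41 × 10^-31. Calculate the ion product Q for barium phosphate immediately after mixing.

9.27 × 10^-20

Total volume = 259 + 170 = 429 mL.
[Ba^2+] = 3.79 × 10^-4 × (259/429) = 2.288 × 10^-4 M
[PO4^3-] = 2.22 x 10^-4 × (170/429) = 8.797 x 10^-5 M
Ba3(PO4)2(s) ⇌ 3 Ba^2+ + 2 PO4^3-, so Q = [Ba^2+]^3[PO4^3-]^2
Q = (2.288 x 10^-4)^3(8.797 × 10^-5)^2 = 9.27 x 10^-20
Q > Ksp, so Ba3(PO4)2 will precipitate.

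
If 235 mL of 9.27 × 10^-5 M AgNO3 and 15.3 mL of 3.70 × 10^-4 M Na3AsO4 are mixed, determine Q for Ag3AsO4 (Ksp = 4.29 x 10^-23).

Total volume = 235 + 15.3 = 250.3 mL.
[Ag^+] = 9.27 x 10^-5 × (235/250.3) = 8.703 × 10^-5 M
[AsO4^3-] = 3.70 x 10^-4 × (15.3/250.3) = 2.262 × 10^-5 M
Ag3AsO4(s) <=> 3 Ag^+ + AsO4^3-, so Q = [Ag^+]^3[AsO4^3-]
Q = (8.703 x 10^-5)^3(2.262 × 10^-5) = 1.49 × 10^-17
Q > Ksp, so Ag3AsO4 will precipitate.

Q = 1.49 × 10^-17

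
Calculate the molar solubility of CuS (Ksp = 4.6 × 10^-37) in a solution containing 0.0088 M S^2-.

CuS(s) ⇌ Cu^2+ + S^2-
Ksp = [Cu^2+][S^2-]
Let s = moles of CuS that dissolve per litre. [Cu^2+] = s, [S^2-] = 0.0088 + s ≈ 0.0088 (since the S^2- already present dominates).
Ksp ≈ s × 0.0088
s = 5.2 × 10^-35 M
Check: s = 5.2 × 10^-35 ≪ 0.0088, so the approximation is valid.

s = 5.2 × 10^-35 M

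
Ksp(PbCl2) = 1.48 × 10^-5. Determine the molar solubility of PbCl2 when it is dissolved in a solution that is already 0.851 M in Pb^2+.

PbCl2(s) <=> Pb^2+ + 2 Cl^-
Ksp = [Pb^2+][Cl^-]^2
If s mol/L dissolves here, [Pb^2+] = 0.851 + s ≈ 0.851, [Cl^-] = 2s (common-ion effect: Pb^2+ is already 0.851 M).
Ksp ≈ 0.851 × (2s)^2
s = 2.09 x 10^-3 M
Check: s = 2.1 × 10^-3 ≪ 0.851, so the approximation is valid.

s ≈ 2.09e-3 M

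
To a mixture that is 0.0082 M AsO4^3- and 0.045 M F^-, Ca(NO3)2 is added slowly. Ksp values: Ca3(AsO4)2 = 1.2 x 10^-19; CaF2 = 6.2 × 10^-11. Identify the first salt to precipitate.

CaF2

Precipitation of each salt starts when its ion product equals its Ksp.
For Ca3(AsO4)2: 1.2 x 10^-19 = (0.0082)^2 × [Ca^2+]^3  ⇒  [Ca^2+] = 1.2 × 10^-5 M.
For CaF2: 6.2 × 10^-11 = (0.045)^2 × [Ca^2+]  ⇒  [Ca^2+] = 3.1 × 10^-8 M.
The salt with the lower threshold [Ca^2+] precipitates first: CaF2.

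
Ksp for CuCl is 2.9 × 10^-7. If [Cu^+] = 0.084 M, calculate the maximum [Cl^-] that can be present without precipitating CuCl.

[Cl^-] ≈ 3.5 × 10^-6 M

CuCl(s) ⇌ Cu^+ + Cl^-
Ksp = [Cu^+][Cl^-]
Precipitation begins when Q = Ksp. With [Cu^+] = 0.084 M:
2.9 × 10^-7 = (0.084) × [Cl^-]
[Cl^-] = (2.9 × 10^-7 / 8.4 x 10^-2) = 3.5 × 10^-6 M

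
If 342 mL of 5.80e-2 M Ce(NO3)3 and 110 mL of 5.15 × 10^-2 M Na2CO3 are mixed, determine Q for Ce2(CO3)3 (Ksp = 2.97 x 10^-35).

Total volume = 342 + 110 = 452 mL.
[Ce^3+] = 5.80 × 10^-2 × (342/452) = 4.388 × 10^-2 M
[CO3^2-] = 5.15 × 10^-2 × (110/452) = 1.253 × 10^-2 M
Ce2(CO3)3(s) ⇌ 2 Ce^3+ + 3 CO3^2-, so Q = [Ce^3+]^2[CO3^2-]^3
Q = (4.388 × 10^-2)^2(1.253 × 10^-2)^3 = 3.79 × 10^-9
Q > Ksp, so Ce2(CO3)3 will precipitate.

Q = 3.79 x 10^-9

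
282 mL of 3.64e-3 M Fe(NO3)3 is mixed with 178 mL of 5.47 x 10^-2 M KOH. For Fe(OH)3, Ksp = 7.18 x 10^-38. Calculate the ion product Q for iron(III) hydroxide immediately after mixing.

Total volume = 282 + 178 = 460 mL.
[Fe^3+] = 3.64 × 10^-3 × (282/460) = 2.231 × 10^-3 M
[OH^-] = 5.47 × 10^-2 × (178/460) = 2.117 x 10^-2 M
Fe(OH)3(s) <=> Fe^3+ + 3 OH^-, so Q = [Fe^3+][OH^-]^3
Q = (2.231 × 10^-3)(2.117 x 10^-2)^3 = 2.12 × 10^-8
Q > Ksp, so Fe(OH)3 will precipitate.

2.12 × 10^-8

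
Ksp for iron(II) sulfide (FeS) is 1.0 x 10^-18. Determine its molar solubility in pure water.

s = 1.0 × 10^-9 M

FeS(s) ⇌ Fe^2+ + S^2-
Ksp = [Fe^2+][S^2-]
With molar solubility s: [Fe^2+] = s, [S^2-] = s.
Ksp = s^2
s = (1.0 x 10^-18)^(1/2) = 1.0 x 10^-9 M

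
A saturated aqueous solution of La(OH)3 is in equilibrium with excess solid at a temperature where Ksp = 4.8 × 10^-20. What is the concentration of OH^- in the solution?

1.9 x 10^-5 M

La(OH)3(s) ⇌ La^3+(aq) + 3 OH^-(aq)
Ksp = [La^3+][OH^-]^3
For each mole of La(OH)3 that dissolves: [La^3+] = s, [OH^-] = 3s.
So Ksp = s × (3s)^3 = 27s^4
s^4 = 4.8 × 10^-20 / 27, so s = 6.49 × 10^-6 M
[OH^-] = 3s = 1.9 × 10^-5 M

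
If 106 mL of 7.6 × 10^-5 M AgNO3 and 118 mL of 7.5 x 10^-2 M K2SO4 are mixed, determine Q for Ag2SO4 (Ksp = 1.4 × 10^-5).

Q ≈ 5.1 × 10^-11

Total volume = 106 + 118 = 224 mL.
[Ag^+] = 7.6 × 10^-5 × (106/224) = 3.60 × 10^-5 M
[SO4^2-] = 7.5 x 10^-2 × (118/224) = 3.95 × 10^-2 M
Ag2SO4(s) ⇌ 2 Ag^+ + SO4^2-, so Q = [Ag^+]^2[SO4^2-]
Q = (3.60 x 10^-5)^2(3.95 × 10^-2) = 5.1 × 10^-11
Q < Ksp, so no precipitate of Ag2SO4 forms.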